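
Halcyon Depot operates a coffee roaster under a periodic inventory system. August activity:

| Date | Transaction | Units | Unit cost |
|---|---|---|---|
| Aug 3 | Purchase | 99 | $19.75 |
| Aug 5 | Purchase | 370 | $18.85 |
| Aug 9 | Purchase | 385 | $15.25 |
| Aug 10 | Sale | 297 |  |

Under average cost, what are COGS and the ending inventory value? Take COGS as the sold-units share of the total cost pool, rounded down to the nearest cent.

COGS = $5,147.42; ending inventory = $9,653.58

Aug 10, sell 297: 297/854 × $14,801.00 → $5,147.42
Ending inventory (cost pool remaining) = $9,653.58
Check: goods available $14,801.00 = COGS $5,147.42 + ending $9,653.58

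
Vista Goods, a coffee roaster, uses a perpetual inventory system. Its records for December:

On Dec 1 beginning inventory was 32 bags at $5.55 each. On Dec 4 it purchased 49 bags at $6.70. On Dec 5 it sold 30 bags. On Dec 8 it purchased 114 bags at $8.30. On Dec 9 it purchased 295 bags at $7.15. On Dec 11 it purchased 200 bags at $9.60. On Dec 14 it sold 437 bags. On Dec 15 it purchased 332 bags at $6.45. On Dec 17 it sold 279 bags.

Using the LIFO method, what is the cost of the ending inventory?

Dec 5, 30 sold [LIFO — newest first]: 30 @ $6.70 = $201.00
Dec 14, 437 sold [LIFO — newest first]: 200 @ $9.60 + 237 @ $7.15 = $3,614.55
Dec 17, 279 sold [LIFO — newest first]: 279 @ $6.45 = $1,799.55
Total COGS = $201.00 + $3,614.55 + $1,799.55 = $5,615.10
Ending inventory: 32 @ $5.55 + 19 @ $6.70 + 114 @ $8.30 + 58 @ $7.15 + 53 @ $6.45 = $2,007.65
Check: goods available $7,622.75 = COGS $5,615.10 + ending $2,007.65

Ending inventory = $2,007.65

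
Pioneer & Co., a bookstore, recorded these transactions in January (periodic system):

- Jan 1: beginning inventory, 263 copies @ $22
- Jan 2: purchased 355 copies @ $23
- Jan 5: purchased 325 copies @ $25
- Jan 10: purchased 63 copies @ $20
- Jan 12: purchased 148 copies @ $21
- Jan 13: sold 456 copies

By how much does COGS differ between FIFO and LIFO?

$268

FIFO COGS: 263 @ $22 + 193 @ $23 = $10,225
LIFO COGS: 148 @ $21 + 63 @ $20 + 245 @ $25 = $10,493
Difference = |$10,225 − $10,493| = $268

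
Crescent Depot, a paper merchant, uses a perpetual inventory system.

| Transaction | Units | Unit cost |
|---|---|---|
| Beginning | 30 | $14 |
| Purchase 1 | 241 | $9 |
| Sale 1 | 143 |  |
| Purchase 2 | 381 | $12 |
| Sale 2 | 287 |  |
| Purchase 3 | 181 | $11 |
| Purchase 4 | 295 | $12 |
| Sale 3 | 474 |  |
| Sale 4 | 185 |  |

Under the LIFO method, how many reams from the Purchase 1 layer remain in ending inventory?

9

Sale 1 (143) [LIFO — newest first]: 143 @ $9 = $1,287
Sale 2 (287) [LIFO — newest first]: 287 @ $12 = $3,444
Sale 3 (474) [LIFO — newest first]: 295 @ $12 + 179 @ $11 = $5,509
Sale 4 (185) [LIFO — newest first]: 2 @ $11 + 94 @ $12 + 89 @ $9 = $1,951
Total COGS = $1,287 + $3,444 + $5,509 + $1,951 = $12,191
Ending inventory: 30 @ $14 + 9 @ $9 = $501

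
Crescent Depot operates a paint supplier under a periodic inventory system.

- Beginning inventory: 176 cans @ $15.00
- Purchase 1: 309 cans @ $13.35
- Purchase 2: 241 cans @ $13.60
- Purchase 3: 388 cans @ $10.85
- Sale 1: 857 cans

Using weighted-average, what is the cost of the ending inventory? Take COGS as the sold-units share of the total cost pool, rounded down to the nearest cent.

Ending inventory = $3,288.07

Sale 1, sell 857: 857/1114 × $14,252.55 → $10,964.48
Ending inventory (cost pool remaining) = $3,288.07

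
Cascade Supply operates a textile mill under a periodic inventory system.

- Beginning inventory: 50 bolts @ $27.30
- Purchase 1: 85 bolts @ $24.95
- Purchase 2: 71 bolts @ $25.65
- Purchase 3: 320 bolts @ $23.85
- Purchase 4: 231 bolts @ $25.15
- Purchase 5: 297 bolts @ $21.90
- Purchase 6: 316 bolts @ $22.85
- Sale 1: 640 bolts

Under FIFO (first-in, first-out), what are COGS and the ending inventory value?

Sale 1 (640) [FIFO — oldest first]: 50 @ $27.30 + 85 @ $24.95 + 71 @ $25.65 + 320 @ $23.85 + 114 @ $25.15 = $15,806.00
Ending inventory: 117 @ $25.15 + 297 @ $21.90 + 316 @ $22.85 = $16,667.45
Check: goods available $32,473.45 = COGS $15,806.00 + ending $16,667.45

COGS = $15,806.00; ending inventory = $16,667.45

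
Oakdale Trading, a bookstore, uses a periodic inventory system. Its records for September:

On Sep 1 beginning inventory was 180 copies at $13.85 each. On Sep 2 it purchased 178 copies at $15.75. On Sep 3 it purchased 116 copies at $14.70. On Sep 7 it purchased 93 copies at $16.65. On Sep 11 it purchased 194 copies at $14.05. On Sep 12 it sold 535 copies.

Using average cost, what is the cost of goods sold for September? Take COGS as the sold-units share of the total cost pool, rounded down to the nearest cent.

Sep 12, sell 535: 535/761 × $11,275.85 → $7,927.17
Ending inventory (cost pool remaining) = $3,348.68

COGS = $7,927.17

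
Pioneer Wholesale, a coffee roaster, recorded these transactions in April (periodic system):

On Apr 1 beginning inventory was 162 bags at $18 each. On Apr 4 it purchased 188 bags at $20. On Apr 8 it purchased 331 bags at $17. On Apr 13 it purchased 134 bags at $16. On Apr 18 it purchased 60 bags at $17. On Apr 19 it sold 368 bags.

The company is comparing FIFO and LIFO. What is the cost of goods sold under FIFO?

FIFO COGS: 162 @ $18 + 188 @ $20 + 18 @ $17 = $6,982
LIFO COGS: 60 @ $17 + 134 @ $16 + 174 @ $17 = $6,122

COGS = $6,982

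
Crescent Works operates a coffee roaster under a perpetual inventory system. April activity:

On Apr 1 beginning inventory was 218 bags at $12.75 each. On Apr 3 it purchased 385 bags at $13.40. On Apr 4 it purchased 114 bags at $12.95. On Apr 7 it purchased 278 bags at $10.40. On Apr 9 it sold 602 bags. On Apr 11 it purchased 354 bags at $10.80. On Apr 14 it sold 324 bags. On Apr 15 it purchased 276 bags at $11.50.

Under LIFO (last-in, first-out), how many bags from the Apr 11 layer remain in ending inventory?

Apr 9, 602 sold [LIFO — newest first]: 278 @ $10.40 + 114 @ $12.95 + 210 @ $13.40 = $7,181.50
Apr 14, 324 sold [LIFO — newest first]: 324 @ $10.80 = $3,499.20
Total COGS = $7,181.50 + $3,499.20 = $10,680.70
Ending inventory: 218 @ $12.75 + 175 @ $13.40 + 30 @ $10.80 + 276 @ $11.50 = $8,622.50

30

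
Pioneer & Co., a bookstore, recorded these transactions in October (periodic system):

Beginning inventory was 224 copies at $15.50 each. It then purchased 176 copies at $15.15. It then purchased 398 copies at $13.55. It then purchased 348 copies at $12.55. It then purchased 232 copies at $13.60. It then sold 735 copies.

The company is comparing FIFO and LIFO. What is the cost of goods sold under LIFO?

FIFO COGS: 224 @ $15.50 + 176 @ $15.15 + 335 @ $13.55 = $10,677.65
LIFO COGS: 232 @ $13.60 + 348 @ $12.55 + 155 @ $13.55 = $9,622.85

COGS = $9,622.85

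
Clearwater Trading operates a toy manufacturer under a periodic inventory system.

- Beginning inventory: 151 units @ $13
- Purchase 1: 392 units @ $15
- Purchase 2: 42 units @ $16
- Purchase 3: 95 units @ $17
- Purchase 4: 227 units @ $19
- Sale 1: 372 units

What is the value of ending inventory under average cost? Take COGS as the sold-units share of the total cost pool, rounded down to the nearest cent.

Sale 1, sell 372: 372/907 × $14,443.00 → $5,923.70
Ending inventory (cost pool remaining) = $8,519.30

Ending inventory = $8,519.30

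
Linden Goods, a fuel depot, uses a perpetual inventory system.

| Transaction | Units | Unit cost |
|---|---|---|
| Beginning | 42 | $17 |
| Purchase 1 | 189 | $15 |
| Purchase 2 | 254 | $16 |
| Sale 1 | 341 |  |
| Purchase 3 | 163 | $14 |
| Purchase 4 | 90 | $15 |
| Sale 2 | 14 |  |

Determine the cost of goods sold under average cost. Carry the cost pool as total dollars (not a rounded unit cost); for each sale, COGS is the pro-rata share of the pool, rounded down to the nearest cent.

After Beginning: 42 on hand, pool $714.00 (≈ $17.0000 each)
After Purchase 1: 231 on hand, pool $3,549.00 (≈ $15.3636 each)
After Purchase 2: 485 on hand, pool $7,613.00 (≈ $15.6969 each)
Sale 1, sell 341: 341/485 × $7,613.00 → $5,352.64
After Purchase 3: 307 on hand, pool $4,542.36 (≈ $14.7960 each)
After Purchase 4: 397 on hand, pool $5,892.36 (≈ $14.8422 each)
Sale 2, sell 14: 14/397 × $5,892.36 → $207.79
Total COGS = $5,352.64 + $207.79 = $5,560.43
Ending inventory (cost pool remaining) = $5,684.57

COGS = $5,560.43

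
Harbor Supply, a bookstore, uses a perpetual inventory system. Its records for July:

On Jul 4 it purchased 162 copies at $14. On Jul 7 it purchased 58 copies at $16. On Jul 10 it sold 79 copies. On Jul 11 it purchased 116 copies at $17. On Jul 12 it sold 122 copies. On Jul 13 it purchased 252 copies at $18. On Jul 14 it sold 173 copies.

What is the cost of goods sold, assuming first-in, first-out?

COGS = $5,852

Jul 10, 79 sold [FIFO — oldest first]: 79 @ $14 = $1,106
Jul 12, 122 sold [FIFO — oldest first]: 83 @ $14 + 39 @ $16 = $1,786
Jul 14, 173 sold [FIFO — oldest first]: 19 @ $16 + 116 @ $17 + 38 @ $18 = $2,960
Total COGS = $1,106 + $1,786 + $2,960 = $5,852
Ending inventory: 214 @ $18 = $3,852
Check: goods available $9,704 = COGS $5,852 + ending $3,852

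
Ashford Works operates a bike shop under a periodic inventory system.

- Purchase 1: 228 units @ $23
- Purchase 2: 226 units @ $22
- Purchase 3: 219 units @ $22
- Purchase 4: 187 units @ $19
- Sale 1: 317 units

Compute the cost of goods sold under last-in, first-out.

Sale 1 (317) [LIFO — newest first]: 187 @ $19 + 130 @ $22 = $6,413
Ending inventory: 228 @ $23 + 226 @ $22 + 89 @ $22 = $12,174
Check: goods available $18,587 = COGS $6,413 + ending $12,174

COGS = $6,413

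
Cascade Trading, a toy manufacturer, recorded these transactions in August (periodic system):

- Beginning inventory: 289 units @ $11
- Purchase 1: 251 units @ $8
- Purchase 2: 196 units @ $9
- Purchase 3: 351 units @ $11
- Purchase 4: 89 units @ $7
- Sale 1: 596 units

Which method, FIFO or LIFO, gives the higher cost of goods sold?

FIFO COGS: 289 @ $11 + 251 @ $8 + 56 @ $9 = $5,691
LIFO COGS: 89 @ $7 + 351 @ $11 + 156 @ $9 = $5,888

LIFO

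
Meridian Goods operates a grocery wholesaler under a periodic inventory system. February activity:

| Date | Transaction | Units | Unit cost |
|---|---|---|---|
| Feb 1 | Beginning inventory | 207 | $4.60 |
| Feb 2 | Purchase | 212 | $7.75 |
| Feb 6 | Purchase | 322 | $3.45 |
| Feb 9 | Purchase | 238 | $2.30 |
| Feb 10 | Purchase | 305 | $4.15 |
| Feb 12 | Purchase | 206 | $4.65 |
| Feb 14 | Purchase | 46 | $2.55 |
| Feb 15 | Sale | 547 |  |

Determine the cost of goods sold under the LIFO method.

Feb 15, 547 sold [LIFO — newest first]: 46 @ $2.55 + 206 @ $4.65 + 295 @ $4.15 = $2,299.45
Ending inventory: 207 @ $4.60 + 212 @ $7.75 + 322 @ $3.45 + 238 @ $2.30 + 10 @ $4.15 = $4,295.00
Check: goods available $6,594.45 = COGS $2,299.45 + ending $4,295.00

COGS = $2,299.45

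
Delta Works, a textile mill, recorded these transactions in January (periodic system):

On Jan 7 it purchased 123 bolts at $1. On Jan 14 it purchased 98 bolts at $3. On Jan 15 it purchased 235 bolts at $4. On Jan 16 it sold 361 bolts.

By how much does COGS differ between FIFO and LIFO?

$285

FIFO COGS: 123 @ $1 + 98 @ $3 + 140 @ $4 = $977
LIFO COGS: 235 @ $4 + 98 @ $3 + 28 @ $1 = $1,262
Difference = |$977 − $1,262| = $285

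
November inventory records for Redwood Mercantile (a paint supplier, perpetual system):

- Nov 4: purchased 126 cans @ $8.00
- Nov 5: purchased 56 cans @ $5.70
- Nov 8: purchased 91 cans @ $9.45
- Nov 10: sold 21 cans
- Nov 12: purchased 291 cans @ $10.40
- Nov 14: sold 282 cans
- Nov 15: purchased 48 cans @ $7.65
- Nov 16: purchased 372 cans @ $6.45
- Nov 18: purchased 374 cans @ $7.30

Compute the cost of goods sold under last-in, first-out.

Nov 10, 21 sold [LIFO — newest first]: 21 @ $9.45 = $198.45
Nov 14, 282 sold [LIFO — newest first]: 282 @ $10.40 = $2,932.80
Total COGS = $198.45 + $2,932.80 = $3,131.25
Ending inventory: 126 @ $8.00 + 56 @ $5.70 + 70 @ $9.45 + 9 @ $10.40 + 48 @ $7.65 + 372 @ $6.45 + 374 @ $7.30 = $7,579.10
Check: goods available $10,710.35 = COGS $3,131.25 + ending $7,579.10

COGS = $3,131.25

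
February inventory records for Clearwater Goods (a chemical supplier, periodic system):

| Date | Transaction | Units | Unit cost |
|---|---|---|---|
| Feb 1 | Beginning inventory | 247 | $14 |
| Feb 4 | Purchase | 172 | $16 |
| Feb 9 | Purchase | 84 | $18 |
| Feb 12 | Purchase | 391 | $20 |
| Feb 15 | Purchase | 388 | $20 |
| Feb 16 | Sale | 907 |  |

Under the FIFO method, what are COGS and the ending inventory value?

COGS = $15,802; ending inventory = $7,500

Feb 16, 907 sold [FIFO — oldest first]: 247 @ $14 + 172 @ $16 + 84 @ $18 + 391 @ $20 + 13 @ $20 = $15,802
Ending inventory: 375 @ $20 = $7,500
Check: goods available $23,302 = COGS $15,802 + ending $7,500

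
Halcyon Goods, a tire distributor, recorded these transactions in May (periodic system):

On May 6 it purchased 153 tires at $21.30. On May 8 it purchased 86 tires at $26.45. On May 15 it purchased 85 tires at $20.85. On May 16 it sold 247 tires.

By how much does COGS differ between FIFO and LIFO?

FIFO COGS: 153 @ $21.30 + 86 @ $26.45 + 8 @ $20.85 = $5,700.40
LIFO COGS: 85 @ $20.85 + 86 @ $26.45 + 76 @ $21.30 = $5,665.75
Difference = |$5,700.40 − $5,665.75| = $34.65

$34.65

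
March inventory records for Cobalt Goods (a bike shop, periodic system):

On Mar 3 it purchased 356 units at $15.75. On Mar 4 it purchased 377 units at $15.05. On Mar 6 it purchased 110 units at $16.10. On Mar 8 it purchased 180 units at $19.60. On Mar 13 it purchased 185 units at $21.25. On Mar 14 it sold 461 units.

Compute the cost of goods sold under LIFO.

Mar 14, 461 sold [LIFO — newest first]: 185 @ $21.25 + 180 @ $19.60 + 96 @ $16.10 = $9,004.85
Ending inventory: 356 @ $15.75 + 377 @ $15.05 + 14 @ $16.10 = $11,506.25

COGS = $9,004.85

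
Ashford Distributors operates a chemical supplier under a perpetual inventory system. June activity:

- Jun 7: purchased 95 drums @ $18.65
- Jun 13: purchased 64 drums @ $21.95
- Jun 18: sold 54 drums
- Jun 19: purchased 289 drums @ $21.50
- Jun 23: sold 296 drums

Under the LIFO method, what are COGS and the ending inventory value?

COGS = $7,552.45; ending inventory = $1,837.60

Jun 18, 54 sold [LIFO — newest first]: 54 @ $21.95 = $1,185.30
Jun 23, 296 sold [LIFO — newest first]: 289 @ $21.50 + 7 @ $21.95 = $6,367.15
Total COGS = $1,185.30 + $6,367.15 = $7,552.45
Ending inventory: 95 @ $18.65 + 3 @ $21.95 = $1,837.60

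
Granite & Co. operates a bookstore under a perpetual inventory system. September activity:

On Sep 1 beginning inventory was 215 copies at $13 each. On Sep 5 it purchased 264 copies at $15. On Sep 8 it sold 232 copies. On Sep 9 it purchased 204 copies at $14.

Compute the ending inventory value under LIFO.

Sep 8, 232 sold [LIFO — newest first]: 232 @ $15 = $3,480
Ending inventory: 215 @ $13 + 32 @ $15 + 204 @ $14 = $6,131

Ending inventory = $6,131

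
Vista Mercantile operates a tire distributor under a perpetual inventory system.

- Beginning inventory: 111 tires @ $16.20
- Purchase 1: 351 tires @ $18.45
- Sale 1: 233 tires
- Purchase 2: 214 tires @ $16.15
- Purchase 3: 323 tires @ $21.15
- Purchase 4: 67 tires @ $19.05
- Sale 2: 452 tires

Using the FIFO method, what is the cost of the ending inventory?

Sale 1 (233) [FIFO — oldest first]: 111 @ $16.20 + 122 @ $18.45 = $4,049.10
Sale 2 (452) [FIFO — oldest first]: 229 @ $18.45 + 214 @ $16.15 + 9 @ $21.15 = $7,871.50
Total COGS = $4,049.10 + $7,871.50 = $11,920.60
Ending inventory: 314 @ $21.15 + 67 @ $19.05 = $7,917.45
Check: goods available $19,838.05 = COGS $11,920.60 + ending $7,917.45

Ending inventory = $7,917.45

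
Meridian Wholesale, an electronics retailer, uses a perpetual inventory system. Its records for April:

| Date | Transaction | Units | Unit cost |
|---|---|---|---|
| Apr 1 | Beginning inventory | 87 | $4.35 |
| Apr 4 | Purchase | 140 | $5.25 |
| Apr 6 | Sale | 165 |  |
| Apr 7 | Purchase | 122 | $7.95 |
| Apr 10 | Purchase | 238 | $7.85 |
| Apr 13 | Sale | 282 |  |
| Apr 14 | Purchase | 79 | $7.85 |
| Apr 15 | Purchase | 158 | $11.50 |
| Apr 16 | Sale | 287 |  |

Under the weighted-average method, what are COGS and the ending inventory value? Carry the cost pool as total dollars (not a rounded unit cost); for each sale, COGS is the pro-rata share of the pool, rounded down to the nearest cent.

After Apr 1: 87 on hand, pool $378.45 (≈ $4.3500 each)
After Apr 4: 227 on hand, pool $1,113.45 (≈ $4.9051 each)
Apr 6, sell 165: 165/227 × $1,113.45 → $809.33
After Apr 7: 184 on hand, pool $1,274.02 (≈ $6.9240 each)
After Apr 10: 422 on hand, pool $3,142.32 (≈ $7.4463 each)
Apr 13, sell 282: 282/422 × $3,142.32 → $2,099.84
After Apr 14: 219 on hand, pool $1,662.63 (≈ $7.5919 each)
After Apr 15: 377 on hand, pool $3,479.63 (≈ $9.2298 each)
Apr 16, sell 287: 287/377 × $3,479.63 → $2,648.94
Total COGS = $809.33 + $2,099.84 + $2,648.94 = $5,558.11
Ending inventory (cost pool remaining) = $830.69

COGS = $5,558.11; ending inventory = $830.69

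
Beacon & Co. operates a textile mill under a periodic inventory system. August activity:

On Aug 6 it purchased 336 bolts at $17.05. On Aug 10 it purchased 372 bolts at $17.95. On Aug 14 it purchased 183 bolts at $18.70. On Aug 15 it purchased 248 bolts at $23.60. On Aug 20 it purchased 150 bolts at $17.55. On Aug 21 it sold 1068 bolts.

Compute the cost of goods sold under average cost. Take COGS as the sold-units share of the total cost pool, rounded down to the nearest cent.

Aug 21, sell 1068: 1068/1289 × $24,313.60 → $20,145.01
Ending inventory (cost pool remaining) = $4,168.59

COGS = $20,145.01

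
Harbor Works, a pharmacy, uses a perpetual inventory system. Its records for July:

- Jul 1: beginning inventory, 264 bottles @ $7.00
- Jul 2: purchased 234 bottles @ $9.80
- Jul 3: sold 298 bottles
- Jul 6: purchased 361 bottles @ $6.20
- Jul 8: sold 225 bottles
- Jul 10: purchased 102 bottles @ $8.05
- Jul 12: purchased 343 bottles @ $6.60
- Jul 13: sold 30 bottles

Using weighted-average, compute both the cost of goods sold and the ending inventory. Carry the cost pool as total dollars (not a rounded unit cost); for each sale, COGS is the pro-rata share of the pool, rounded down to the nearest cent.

After Jul 1: 264 on hand, pool $1,848.00 (≈ $7.0000 each)
After Jul 2: 498 on hand, pool $4,141.20 (≈ $8.3157 each)
Jul 3, sell 298: 298/498 × $4,141.20 → $2,478.06
After Jul 6: 561 on hand, pool $3,901.34 (≈ $6.9543 each)
Jul 8, sell 225: 225/561 × $3,901.34 → $1,564.70
After Jul 10: 438 on hand, pool $3,157.74 (≈ $7.2095 each)
After Jul 12: 781 on hand, pool $5,421.54 (≈ $6.9418 each)
Jul 13, sell 30: 30/781 × $5,421.54 → $208.25
Total COGS = $2,478.06 + $1,564.70 + $208.25 = $4,251.01
Ending inventory (cost pool remaining) = $5,213.29

COGS = $4,251.01; ending inventory = $5,213.29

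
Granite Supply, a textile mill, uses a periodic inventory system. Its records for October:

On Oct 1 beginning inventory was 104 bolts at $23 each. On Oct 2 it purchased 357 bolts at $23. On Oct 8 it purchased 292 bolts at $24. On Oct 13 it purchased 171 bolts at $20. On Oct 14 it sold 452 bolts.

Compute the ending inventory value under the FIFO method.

Ending inventory = $10,635

Oct 14, 452 sold [FIFO — oldest first]: 104 @ $23 + 348 @ $23 = $10,396
Ending inventory: 9 @ $23 + 292 @ $24 + 171 @ $20 = $10,635
Check: goods available $21,031 = COGS $10,396 + ending $10,635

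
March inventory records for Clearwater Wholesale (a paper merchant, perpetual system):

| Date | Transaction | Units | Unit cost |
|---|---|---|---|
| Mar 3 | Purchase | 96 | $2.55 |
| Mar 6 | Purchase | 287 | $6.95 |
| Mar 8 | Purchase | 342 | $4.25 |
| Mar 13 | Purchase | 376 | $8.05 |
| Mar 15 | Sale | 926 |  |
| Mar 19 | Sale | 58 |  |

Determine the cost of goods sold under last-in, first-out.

COGS = $6,329.00

Mar 15, 926 sold [LIFO — newest first]: 376 @ $8.05 + 342 @ $4.25 + 208 @ $6.95 = $5,925.90
Mar 19, 58 sold [LIFO — newest first]: 58 @ $6.95 = $403.10
Total COGS = $5,925.90 + $403.10 = $6,329.00
Ending inventory: 96 @ $2.55 + 21 @ $6.95 = $390.75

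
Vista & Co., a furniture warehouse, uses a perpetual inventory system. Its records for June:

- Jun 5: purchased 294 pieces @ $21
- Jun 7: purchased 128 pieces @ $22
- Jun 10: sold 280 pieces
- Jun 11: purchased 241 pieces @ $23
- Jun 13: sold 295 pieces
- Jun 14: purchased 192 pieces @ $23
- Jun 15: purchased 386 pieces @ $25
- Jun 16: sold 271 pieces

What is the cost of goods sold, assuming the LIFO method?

Jun 10, 280 sold [LIFO — newest first]: 128 @ $22 + 152 @ $21 = $6,008
Jun 13, 295 sold [LIFO — newest first]: 241 @ $23 + 54 @ $21 = $6,677
Jun 16, 271 sold [LIFO — newest first]: 271 @ $25 = $6,775
Total COGS = $6,008 + $6,677 + $6,775 = $19,460
Ending inventory: 88 @ $21 + 192 @ $23 + 115 @ $25 = $9,139

COGS = $19,460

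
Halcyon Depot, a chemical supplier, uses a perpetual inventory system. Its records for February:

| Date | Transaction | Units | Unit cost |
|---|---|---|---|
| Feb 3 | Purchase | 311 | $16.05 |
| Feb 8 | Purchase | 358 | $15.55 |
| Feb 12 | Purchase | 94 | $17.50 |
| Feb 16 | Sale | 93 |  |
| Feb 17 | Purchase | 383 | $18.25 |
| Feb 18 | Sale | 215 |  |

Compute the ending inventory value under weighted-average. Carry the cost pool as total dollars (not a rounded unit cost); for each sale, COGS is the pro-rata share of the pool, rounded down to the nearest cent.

Ending inventory = $14,090.63

After Feb 3: 311 on hand, pool $4,991.55 (≈ $16.0500 each)
After Feb 8: 669 on hand, pool $10,558.45 (≈ $15.7824 each)
After Feb 12: 763 on hand, pool $12,203.45 (≈ $15.9940 each)
Feb 16, sell 93: 93/763 × $12,203.45 → $1,487.44
After Feb 17: 1053 on hand, pool $17,705.76 (≈ $16.8146 each)
Feb 18, sell 215: 215/1053 × $17,705.76 → $3,615.13
Total COGS = $1,487.44 + $3,615.13 = $5,102.57
Ending inventory (cost pool remaining) = $14,090.63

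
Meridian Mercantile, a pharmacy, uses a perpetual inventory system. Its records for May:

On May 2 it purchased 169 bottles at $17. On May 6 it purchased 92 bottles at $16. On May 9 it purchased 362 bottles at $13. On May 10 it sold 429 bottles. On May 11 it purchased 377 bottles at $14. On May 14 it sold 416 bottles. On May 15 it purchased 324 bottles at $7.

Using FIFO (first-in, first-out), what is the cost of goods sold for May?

COGS = $12,159

May 10, 429 sold [FIFO — oldest first]: 169 @ $17 + 92 @ $16 + 168 @ $13 = $6,529
May 14, 416 sold [FIFO — oldest first]: 194 @ $13 + 222 @ $14 = $5,630
Total COGS = $6,529 + $5,630 = $12,159
Ending inventory: 155 @ $14 + 324 @ $7 = $4,438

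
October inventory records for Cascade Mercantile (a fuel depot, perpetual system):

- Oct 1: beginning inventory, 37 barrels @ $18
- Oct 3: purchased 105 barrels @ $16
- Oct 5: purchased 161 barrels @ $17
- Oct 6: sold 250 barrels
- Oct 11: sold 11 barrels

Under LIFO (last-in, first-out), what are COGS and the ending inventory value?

Oct 6, 250 sold [LIFO — newest first]: 161 @ $17 + 89 @ $16 = $4,161
Oct 11, 11 sold [LIFO — newest first]: 11 @ $16 = $176
Total COGS = $4,161 + $176 = $4,337
Ending inventory: 37 @ $18 + 5 @ $16 = $746
Check: goods available $5,083 = COGS $4,337 + ending $746

COGS = $4,337; ending inventory = $746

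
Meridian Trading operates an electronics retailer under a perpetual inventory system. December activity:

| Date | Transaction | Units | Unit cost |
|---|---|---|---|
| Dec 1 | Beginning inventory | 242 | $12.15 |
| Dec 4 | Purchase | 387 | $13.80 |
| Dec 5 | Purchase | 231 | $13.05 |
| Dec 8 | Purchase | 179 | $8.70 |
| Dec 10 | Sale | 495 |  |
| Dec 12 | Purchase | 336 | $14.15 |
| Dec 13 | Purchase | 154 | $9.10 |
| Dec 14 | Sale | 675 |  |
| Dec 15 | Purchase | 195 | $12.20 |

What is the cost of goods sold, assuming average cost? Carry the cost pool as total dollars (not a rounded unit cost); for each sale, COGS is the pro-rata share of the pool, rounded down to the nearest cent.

COGS = $14,534.85

After Dec 1: 242 on hand, pool $2,940.30 (≈ $12.1500 each)
After Dec 4: 629 on hand, pool $8,280.90 (≈ $13.1652 each)
After Dec 5: 860 on hand, pool $11,295.45 (≈ $13.1342 each)
After Dec 8: 1039 on hand, pool $12,852.75 (≈ $12.3703 each)
Dec 10, sell 495: 495/1039 × $12,852.75 → $6,123.30
After Dec 12: 880 on hand, pool $11,483.85 (≈ $13.0498 each)
After Dec 13: 1034 on hand, pool $12,885.25 (≈ $12.4616 each)
Dec 14, sell 675: 675/1034 × $12,885.25 → $8,411.55
After Dec 15: 554 on hand, pool $6,852.70 (≈ $12.3695 each)
Total COGS = $6,123.30 + $8,411.55 = $14,534.85
Ending inventory (cost pool remaining) = $6,852.70
Check: goods available $21,387.55 = COGS $14,534.85 + ending $6,852.70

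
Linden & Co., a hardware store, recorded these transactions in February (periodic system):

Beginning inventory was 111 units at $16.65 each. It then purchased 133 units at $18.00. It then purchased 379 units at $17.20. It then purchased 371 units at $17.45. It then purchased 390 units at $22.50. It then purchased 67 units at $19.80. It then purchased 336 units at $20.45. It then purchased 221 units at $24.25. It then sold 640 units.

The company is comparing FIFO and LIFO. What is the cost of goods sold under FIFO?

FIFO COGS: 111 @ $16.65 + 133 @ $18.00 + 379 @ $17.20 + 17 @ $17.45 = $11,057.60
LIFO COGS: 221 @ $24.25 + 336 @ $20.45 + 67 @ $19.80 + 16 @ $22.50 = $13,917.05

COGS = $11,057.60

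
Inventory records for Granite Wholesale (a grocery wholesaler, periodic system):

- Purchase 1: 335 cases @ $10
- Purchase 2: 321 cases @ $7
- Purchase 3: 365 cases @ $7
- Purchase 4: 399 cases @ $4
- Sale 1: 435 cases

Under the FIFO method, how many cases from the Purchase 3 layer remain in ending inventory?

365

Sale 1 (435) [FIFO — oldest first]: 335 @ $10 + 100 @ $7 = $4,050
Ending inventory: 221 @ $7 + 365 @ $7 + 399 @ $4 = $5,698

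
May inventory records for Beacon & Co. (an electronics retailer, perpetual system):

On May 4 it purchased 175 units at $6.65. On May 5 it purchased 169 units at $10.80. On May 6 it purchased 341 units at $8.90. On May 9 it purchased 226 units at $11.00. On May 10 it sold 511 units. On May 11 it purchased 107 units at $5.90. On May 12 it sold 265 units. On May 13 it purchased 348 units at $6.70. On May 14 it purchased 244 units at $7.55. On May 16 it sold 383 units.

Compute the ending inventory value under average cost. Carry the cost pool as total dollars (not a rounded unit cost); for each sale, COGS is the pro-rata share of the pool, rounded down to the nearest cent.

Ending inventory = $3,384.47

After May 4: 175 on hand, pool $1,163.75 (≈ $6.6500 each)
After May 5: 344 on hand, pool $2,988.95 (≈ $8.6888 each)
After May 6: 685 on hand, pool $6,023.85 (≈ $8.7939 each)
After May 9: 911 on hand, pool $8,509.85 (≈ $9.3412 each)
May 10, sell 511: 511/911 × $8,509.85 → $4,773.36
After May 11: 507 on hand, pool $4,367.79 (≈ $8.6150 each)
May 12, sell 265: 265/507 × $4,367.79 → $2,282.96
After May 13: 590 on hand, pool $4,416.43 (≈ $7.4855 each)
After May 14: 834 on hand, pool $6,258.63 (≈ $7.5044 each)
May 16, sell 383: 383/834 × $6,258.63 → $2,874.16
Total COGS = $4,773.36 + $2,282.96 + $2,874.16 = $9,930.48
Ending inventory (cost pool remaining) = $3,384.47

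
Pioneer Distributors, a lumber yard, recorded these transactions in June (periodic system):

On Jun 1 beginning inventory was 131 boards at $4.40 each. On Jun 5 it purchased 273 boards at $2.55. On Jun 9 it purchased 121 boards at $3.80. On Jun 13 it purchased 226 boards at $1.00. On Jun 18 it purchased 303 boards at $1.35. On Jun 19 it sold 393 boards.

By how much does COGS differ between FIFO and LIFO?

$745.45

FIFO COGS: 131 @ $4.40 + 262 @ $2.55 = $1,244.50
LIFO COGS: 303 @ $1.35 + 90 @ $1.00 = $499.05
Difference = |$1,244.50 − $499.05| = $745.45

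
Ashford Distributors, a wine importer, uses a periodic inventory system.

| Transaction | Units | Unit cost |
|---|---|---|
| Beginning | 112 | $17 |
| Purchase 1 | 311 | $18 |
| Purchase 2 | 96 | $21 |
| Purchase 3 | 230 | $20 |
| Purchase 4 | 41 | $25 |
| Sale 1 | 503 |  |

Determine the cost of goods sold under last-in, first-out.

Sale 1 (503) [LIFO — newest first]: 41 @ $25 + 230 @ $20 + 96 @ $21 + 136 @ $18 = $10,089
Ending inventory: 112 @ $17 + 175 @ $18 = $5,054
Check: goods available $15,143 = COGS $10,089 + ending $5,054

COGS = $10,089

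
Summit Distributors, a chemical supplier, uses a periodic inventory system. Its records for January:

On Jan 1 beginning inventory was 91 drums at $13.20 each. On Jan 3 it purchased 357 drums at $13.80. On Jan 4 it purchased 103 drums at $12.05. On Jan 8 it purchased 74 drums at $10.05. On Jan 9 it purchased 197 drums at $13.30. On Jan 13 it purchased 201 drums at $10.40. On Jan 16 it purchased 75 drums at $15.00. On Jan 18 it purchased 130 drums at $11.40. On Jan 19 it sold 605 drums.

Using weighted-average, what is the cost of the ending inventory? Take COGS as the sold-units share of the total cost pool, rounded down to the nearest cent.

Ending inventory = $7,828.17

Jan 19, sell 605: 605/1228 × $15,430.15 → $7,601.98
Ending inventory (cost pool remaining) = $7,828.17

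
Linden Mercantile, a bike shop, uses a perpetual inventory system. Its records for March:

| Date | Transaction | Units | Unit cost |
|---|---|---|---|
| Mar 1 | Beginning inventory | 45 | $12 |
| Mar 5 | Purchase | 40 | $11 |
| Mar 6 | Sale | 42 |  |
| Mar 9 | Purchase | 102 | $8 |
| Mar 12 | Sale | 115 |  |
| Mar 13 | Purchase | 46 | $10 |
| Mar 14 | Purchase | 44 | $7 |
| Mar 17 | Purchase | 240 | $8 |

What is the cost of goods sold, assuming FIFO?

Mar 6, 42 sold [FIFO — oldest first]: 42 @ $12 = $504
Mar 12, 115 sold [FIFO — oldest first]: 3 @ $12 + 40 @ $11 + 72 @ $8 = $1,052
Total COGS = $504 + $1,052 = $1,556
Ending inventory: 30 @ $8 + 46 @ $10 + 44 @ $7 + 240 @ $8 = $2,928
Check: goods available $4,484 = COGS $1,556 + ending $2,928

COGS = $1,556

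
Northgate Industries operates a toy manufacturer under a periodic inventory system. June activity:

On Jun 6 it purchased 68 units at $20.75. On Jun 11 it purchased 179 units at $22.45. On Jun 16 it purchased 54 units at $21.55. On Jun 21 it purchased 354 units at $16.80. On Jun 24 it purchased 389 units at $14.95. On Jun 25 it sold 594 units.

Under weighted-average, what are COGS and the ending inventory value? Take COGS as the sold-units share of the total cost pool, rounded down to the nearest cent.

COGS = $10,443.93; ending inventory = $7,912.07

Jun 25, sell 594: 594/1044 × $18,356.00 → $10,443.93
Ending inventory (cost pool remaining) = $7,912.07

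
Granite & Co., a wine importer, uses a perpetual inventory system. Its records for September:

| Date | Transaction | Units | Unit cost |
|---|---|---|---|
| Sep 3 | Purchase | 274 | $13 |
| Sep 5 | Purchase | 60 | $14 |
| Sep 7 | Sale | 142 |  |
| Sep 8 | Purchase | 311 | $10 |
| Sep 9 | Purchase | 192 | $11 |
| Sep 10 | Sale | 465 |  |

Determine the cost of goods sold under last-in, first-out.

Sep 7, 142 sold [LIFO — newest first]: 60 @ $14 + 82 @ $13 = $1,906
Sep 10, 465 sold [LIFO — newest first]: 192 @ $11 + 273 @ $10 = $4,842
Total COGS = $1,906 + $4,842 = $6,748
Ending inventory: 192 @ $13 + 38 @ $10 = $2,876
Check: goods available $9,624 = COGS $6,748 + ending $2,876

COGS = $6,748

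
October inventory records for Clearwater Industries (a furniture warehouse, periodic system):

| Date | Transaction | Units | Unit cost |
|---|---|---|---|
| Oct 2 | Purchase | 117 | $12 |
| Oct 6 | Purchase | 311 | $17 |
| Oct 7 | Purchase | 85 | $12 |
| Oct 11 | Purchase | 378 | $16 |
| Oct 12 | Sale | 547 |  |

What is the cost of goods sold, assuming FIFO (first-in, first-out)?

COGS = $8,255

Oct 12, 547 sold [FIFO — oldest first]: 117 @ $12 + 311 @ $17 + 85 @ $12 + 34 @ $16 = $8,255
Ending inventory: 344 @ $16 = $5,504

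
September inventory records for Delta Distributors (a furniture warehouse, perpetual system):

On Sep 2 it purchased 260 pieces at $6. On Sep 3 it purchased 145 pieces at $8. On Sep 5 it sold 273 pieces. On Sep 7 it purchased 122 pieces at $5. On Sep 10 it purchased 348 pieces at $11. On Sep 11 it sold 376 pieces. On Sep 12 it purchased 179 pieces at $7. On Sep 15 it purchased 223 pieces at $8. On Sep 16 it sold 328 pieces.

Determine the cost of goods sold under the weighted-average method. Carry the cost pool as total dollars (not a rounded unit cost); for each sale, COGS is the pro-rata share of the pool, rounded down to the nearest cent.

COGS = $7,789.31

After Sep 2: 260 on hand, pool $1,560.00 (≈ $6.0000 each)
After Sep 3: 405 on hand, pool $2,720.00 (≈ $6.7160 each)
Sep 5, sell 273: 273/405 × $2,720.00 → $1,833.48
After Sep 7: 254 on hand, pool $1,496.52 (≈ $5.8918 each)
After Sep 10: 602 on hand, pool $5,324.52 (≈ $8.8447 each)
Sep 11, sell 376: 376/602 × $5,324.52 → $3,325.61
After Sep 12: 405 on hand, pool $3,251.91 (≈ $8.0294 each)
After Sep 15: 628 on hand, pool $5,035.91 (≈ $8.0190 each)
Sep 16, sell 328: 328/628 × $5,035.91 → $2,630.22
Total COGS = $1,833.48 + $3,325.61 + $2,630.22 = $7,789.31
Ending inventory (cost pool remaining) = $2,405.69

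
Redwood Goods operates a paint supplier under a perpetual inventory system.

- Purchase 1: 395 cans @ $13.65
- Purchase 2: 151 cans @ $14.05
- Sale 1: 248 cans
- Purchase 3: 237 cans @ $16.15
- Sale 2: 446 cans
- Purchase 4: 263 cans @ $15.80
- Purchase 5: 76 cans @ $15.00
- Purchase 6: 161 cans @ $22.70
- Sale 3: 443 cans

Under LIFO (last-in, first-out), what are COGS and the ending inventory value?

COGS = $18,175.50; ending inventory = $2,115.45

Sale 1 (248) [LIFO — newest first]: 151 @ $14.05 + 97 @ $13.65 = $3,445.60
Sale 2 (446) [LIFO — newest first]: 237 @ $16.15 + 209 @ $13.65 = $6,680.40
Sale 3 (443) [LIFO — newest first]: 161 @ $22.70 + 76 @ $15.00 + 206 @ $15.80 = $8,049.50
Total COGS = $3,445.60 + $6,680.40 + $8,049.50 = $18,175.50
Ending inventory: 89 @ $13.65 + 57 @ $15.80 = $2,115.45
Check: goods available $20,290.95 = COGS $18,175.50 + ending $2,115.45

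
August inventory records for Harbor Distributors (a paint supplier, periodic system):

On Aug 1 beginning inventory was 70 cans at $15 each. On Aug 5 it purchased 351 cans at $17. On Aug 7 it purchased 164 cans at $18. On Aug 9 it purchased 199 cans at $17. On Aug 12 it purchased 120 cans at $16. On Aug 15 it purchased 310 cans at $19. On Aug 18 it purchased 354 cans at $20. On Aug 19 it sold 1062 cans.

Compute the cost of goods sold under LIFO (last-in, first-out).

COGS = $19,695

Aug 19, 1062 sold [LIFO — newest first]: 354 @ $20 + 310 @ $19 + 120 @ $16 + 199 @ $17 + 79 @ $18 = $19,695
Ending inventory: 70 @ $15 + 351 @ $17 + 85 @ $18 = $8,547
Check: goods available $28,242 = COGS $19,695 + ending $8,547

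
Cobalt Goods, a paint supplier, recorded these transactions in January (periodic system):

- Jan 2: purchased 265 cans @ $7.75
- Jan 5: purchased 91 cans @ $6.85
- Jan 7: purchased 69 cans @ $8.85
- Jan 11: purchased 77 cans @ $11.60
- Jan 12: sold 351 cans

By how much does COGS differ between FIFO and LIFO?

$367.85

FIFO COGS: 265 @ $7.75 + 86 @ $6.85 = $2,642.85
LIFO COGS: 77 @ $11.60 + 69 @ $8.85 + 91 @ $6.85 + 114 @ $7.75 = $3,010.70
Difference = |$2,642.85 − $3,010.70| = $367.85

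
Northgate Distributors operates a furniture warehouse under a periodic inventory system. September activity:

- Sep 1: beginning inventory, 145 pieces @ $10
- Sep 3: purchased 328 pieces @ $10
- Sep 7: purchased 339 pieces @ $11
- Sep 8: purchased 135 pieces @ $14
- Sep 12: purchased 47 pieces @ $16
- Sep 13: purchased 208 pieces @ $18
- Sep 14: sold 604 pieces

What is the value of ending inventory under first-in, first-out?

Ending inventory = $8,674

Sep 14, 604 sold [FIFO — oldest first]: 145 @ $10 + 328 @ $10 + 131 @ $11 = $6,171
Ending inventory: 208 @ $11 + 135 @ $14 + 47 @ $16 + 208 @ $18 = $8,674
Check: goods available $14,845 = COGS $6,171 + ending $8,674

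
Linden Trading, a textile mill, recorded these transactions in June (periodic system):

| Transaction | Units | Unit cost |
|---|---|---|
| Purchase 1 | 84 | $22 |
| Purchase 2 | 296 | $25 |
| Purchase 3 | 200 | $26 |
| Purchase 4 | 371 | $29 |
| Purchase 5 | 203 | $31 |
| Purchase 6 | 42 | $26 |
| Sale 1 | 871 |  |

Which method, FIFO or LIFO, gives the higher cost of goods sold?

LIFO

FIFO COGS: 84 @ $22 + 296 @ $25 + 200 @ $26 + 291 @ $29 = $22,887
LIFO COGS: 42 @ $26 + 203 @ $31 + 371 @ $29 + 200 @ $26 + 55 @ $25 = $24,719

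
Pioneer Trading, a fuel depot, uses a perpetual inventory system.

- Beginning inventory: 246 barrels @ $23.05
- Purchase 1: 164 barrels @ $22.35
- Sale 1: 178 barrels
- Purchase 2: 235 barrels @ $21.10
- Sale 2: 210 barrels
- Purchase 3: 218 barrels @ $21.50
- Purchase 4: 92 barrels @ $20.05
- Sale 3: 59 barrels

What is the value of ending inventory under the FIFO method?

Sale 1 (178) [FIFO — oldest first]: 178 @ $23.05 = $4,102.90
Sale 2 (210) [FIFO — oldest first]: 68 @ $23.05 + 142 @ $22.35 = $4,741.10
Sale 3 (59) [FIFO — oldest first]: 22 @ $22.35 + 37 @ $21.10 = $1,272.40
Total COGS = $4,102.90 + $4,741.10 + $1,272.40 = $10,116.40
Ending inventory: 198 @ $21.10 + 218 @ $21.50 + 92 @ $20.05 = $10,709.40
Check: goods available $20,825.80 = COGS $10,116.40 + ending $10,709.40

Ending inventory = $10,709.40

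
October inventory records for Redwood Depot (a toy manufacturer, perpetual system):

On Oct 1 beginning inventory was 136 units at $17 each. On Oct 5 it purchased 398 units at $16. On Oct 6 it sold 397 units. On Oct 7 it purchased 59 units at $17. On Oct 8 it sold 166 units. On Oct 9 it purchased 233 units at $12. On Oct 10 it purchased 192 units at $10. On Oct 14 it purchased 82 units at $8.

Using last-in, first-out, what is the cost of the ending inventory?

Oct 6, 397 sold [LIFO — newest first]: 397 @ $16 = $6,352
Oct 8, 166 sold [LIFO — newest first]: 59 @ $17 + 1 @ $16 + 106 @ $17 = $2,821
Total COGS = $6,352 + $2,821 = $9,173
Ending inventory: 30 @ $17 + 233 @ $12 + 192 @ $10 + 82 @ $8 = $5,882

Ending inventory = $5,882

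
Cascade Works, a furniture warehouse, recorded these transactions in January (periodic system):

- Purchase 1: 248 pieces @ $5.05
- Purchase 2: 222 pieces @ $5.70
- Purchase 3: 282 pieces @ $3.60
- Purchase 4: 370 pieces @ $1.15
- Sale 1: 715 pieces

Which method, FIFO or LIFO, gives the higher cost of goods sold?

FIFO COGS: 248 @ $5.05 + 222 @ $5.70 + 245 @ $3.60 = $3,399.80
LIFO COGS: 370 @ $1.15 + 282 @ $3.60 + 63 @ $5.70 = $1,799.80

FIFO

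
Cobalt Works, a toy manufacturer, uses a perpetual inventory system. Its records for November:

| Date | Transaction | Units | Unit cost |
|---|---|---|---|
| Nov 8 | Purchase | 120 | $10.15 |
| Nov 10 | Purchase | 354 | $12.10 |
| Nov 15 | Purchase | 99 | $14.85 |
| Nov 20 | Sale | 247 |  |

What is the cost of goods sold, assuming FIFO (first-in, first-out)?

Nov 20, 247 sold [FIFO — oldest first]: 120 @ $10.15 + 127 @ $12.10 = $2,754.70
Ending inventory: 227 @ $12.10 + 99 @ $14.85 = $4,216.85

COGS = $2,754.70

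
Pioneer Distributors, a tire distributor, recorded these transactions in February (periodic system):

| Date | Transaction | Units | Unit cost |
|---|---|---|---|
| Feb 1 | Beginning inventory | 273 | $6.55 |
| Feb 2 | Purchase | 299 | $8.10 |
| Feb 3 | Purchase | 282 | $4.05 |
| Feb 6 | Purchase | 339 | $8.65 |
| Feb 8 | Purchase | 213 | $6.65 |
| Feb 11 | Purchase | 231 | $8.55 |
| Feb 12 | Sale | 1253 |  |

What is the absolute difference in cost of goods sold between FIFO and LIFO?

$305.25

FIFO COGS: 273 @ $6.55 + 299 @ $8.10 + 282 @ $4.05 + 339 @ $8.65 + 60 @ $6.65 = $8,683.50
LIFO COGS: 231 @ $8.55 + 213 @ $6.65 + 339 @ $8.65 + 282 @ $4.05 + 188 @ $8.10 = $8,988.75
Difference = |$8,683.50 − $8,988.75| = $305.25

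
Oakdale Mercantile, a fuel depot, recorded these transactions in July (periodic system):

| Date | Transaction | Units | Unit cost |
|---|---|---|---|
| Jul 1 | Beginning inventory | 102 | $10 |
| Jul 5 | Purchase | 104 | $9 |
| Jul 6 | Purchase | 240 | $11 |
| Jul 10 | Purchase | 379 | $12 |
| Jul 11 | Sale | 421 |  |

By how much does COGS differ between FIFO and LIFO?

$689

FIFO COGS: 102 @ $10 + 104 @ $9 + 215 @ $11 = $4,321
LIFO COGS: 379 @ $12 + 42 @ $11 = $5,010
Difference = |$4,321 − $5,010| = $689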